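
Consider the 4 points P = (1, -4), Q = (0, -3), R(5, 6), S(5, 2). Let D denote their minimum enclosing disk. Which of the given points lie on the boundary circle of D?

P, R

By Welzl's lemma the MEC is supported by two points (diametrically opposite) or three points (on a circumcircle).
The farthest pair is P–R with squared distance 116. The circle on this segment as diameter has centre (3, 1) and r² = 116/4 = 29.
Check Q: distance² to centre = 25 ≤ 29, so it lies inside.
All remaining points lie in this disk, and no smaller disk contains both endpoints, so this is the minimum enclosing circle.
The points at distance exactly r from the centre are P, R — 2 points.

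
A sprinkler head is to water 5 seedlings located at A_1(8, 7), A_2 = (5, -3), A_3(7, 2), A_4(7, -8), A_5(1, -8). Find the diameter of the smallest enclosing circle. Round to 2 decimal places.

16.55

The farthest pair is A_1–A_5 with squared distance 274. The circle on this segment as diameter has centre (4.5, -0.5) and r² = 274/4 = 68.5.
Check A_2: distance² to centre = 6.5 ≤ 68.5, so it lies inside.
All remaining points lie in this disk, and no smaller disk contains both endpoints, so this is the minimum enclosing circle.
Diameter = 2r = 2√(68.5) ≈ 16.55.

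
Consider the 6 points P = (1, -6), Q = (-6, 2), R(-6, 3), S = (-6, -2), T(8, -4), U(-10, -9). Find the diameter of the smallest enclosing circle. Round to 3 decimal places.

The minimum enclosing circle is determined by three boundary points: R, T, U.
Their circumcentre is (-19/14, -73/14) with r² = 8725/98.
The farthest remaining point Q is at distance² 7213/98 ≤ 8725/98.
Diameter = 2r = 2√(8725/98) ≈ 18.871.

18.871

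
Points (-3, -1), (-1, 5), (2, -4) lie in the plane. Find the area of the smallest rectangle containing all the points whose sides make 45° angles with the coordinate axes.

48

In coordinates u = x + y, v = x − y the rectangle is axis-aligned; the map (x,y)→(u,v) scales areas by 2.
u-values: -4, 4, -2; range = 4 − (-4) = 8.
v-values: -2, -6, 6; range = 6 − (-6) = 12.
Area = (8 × 12) / 2 = 48.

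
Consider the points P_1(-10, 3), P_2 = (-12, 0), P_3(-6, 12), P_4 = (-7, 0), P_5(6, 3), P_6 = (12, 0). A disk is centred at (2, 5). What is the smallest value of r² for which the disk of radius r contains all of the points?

221

The required radius is the distance from (2, 5) to the farthest point.
Squared distances: 148, 221, 113, 106, 20, 125.
Maximum is 221, attained at P_2.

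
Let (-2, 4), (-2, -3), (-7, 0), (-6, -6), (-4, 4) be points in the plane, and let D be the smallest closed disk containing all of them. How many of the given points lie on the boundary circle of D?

2

The farthest pair is (-2, 4)–(-6, -6) with squared distance 116. The circle on this segment as diameter has centre (-4, -1) and r² = 116/4 = 29.
Check (-2, -3): distance² to centre = 8 ≤ 29, so it lies inside.
All remaining points lie in this disk, and no smaller disk contains both endpoints, so this is the minimum enclosing circle.
The points at distance exactly r from the centre are (-2, 4), (-6, -6) — 2 points.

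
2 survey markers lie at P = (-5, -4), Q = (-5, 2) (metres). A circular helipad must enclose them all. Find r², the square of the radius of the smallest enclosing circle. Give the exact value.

9

The smallest circle enclosing two points has them as diameter endpoints.
Centre = midpoint = (-5, -1); r² = |PQ|²/4 = 36/4 = 9.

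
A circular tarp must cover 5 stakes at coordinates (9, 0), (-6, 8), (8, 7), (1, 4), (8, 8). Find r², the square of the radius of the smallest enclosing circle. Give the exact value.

The minimum enclosing circle of a finite set is fixed by two of the points (as a diameter) or three (as a circumcircle).
The farthest pair is (9, 0)–(-6, 8) with squared distance 289. The circle on this segment as diameter has centre (1.5, 4) and r² = 289/4 = 72.25.
Check (8, 7): distance² to centre = 51.25 ≤ 72.25, so it lies inside.
All remaining points lie in this disk, and no smaller disk contains both endpoints, so this is the minimum enclosing circle.

72.25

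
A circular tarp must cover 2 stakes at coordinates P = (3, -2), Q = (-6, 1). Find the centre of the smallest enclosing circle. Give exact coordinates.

(-1.5, -0.5)

The smallest circle enclosing two points has them as diameter endpoints.
Centre = midpoint = (-1.5, -0.5); r² = |PQ|²/4 = 90/4 = 22.5.
Centre = (-1.5, -0.5).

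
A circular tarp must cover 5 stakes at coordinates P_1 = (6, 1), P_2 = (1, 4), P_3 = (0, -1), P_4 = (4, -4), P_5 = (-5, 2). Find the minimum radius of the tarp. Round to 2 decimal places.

The minimum enclosing circle is determined by three boundary points: P_1, P_4, P_5.
Their circumcentre is (15/38, 13/38) with r² = 22997/722.
The farthest remaining point P_2 is at distance² 9925/722 ≤ 22997/722.
r = √(22997/722) ≈ 5.64.

5.64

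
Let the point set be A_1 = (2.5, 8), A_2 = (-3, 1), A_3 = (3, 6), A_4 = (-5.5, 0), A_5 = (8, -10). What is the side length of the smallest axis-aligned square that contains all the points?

18

The bounding box has width 13.5 and height 18.
An axis-aligned square enclosing the set must have side ≥ max(width, height).
So the minimum side is max(13.5, 18) = 18.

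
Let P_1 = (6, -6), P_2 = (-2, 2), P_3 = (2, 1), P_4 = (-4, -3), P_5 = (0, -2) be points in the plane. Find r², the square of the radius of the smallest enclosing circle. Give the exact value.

3161/98

A smallest enclosing disk is always determined by at most three of the input points on its boundary.
The minimum enclosing circle is determined by three boundary points: P_1, P_2, P_4.
Their circumcentre is (23/14, -33/14) with r² = 3161/98.
The farthest remaining point P_3 is at distance² 1117/98 ≤ 3161/98.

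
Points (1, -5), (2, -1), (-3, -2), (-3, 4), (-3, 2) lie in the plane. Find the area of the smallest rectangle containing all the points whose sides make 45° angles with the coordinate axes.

In coordinates u = x + y, v = x − y the rectangle is axis-aligned; the map (x,y)→(u,v) scales areas by 2.
u-values: -4, 1, -5, 1, -1; range = 1 − (-5) = 6.
v-values: 6, 3, -1, -7, -5; range = 6 − (-7) = 13.
Area = (6 × 13) / 2 = 39.

39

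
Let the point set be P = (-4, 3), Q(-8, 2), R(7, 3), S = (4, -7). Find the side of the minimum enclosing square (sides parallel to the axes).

The bounding box has width 15 and height 10.
An axis-aligned square enclosing the set must have side ≥ max(width, height).
So the minimum side is max(15, 10) = 15.

15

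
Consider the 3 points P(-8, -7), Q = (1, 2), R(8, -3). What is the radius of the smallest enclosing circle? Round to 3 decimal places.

8.246

Side lengths²: PQ² = 162, PR² = 272, QR² = 74.
Since PR² = 272 ≥ 162 + 74 = 236, the angle opposite PR is not acute, so the smallest enclosing circle has PR as diameter.
Centre = midpoint of PR = (0, -5), r² = 272/4 = 68.
r = √68 ≈ 8.246.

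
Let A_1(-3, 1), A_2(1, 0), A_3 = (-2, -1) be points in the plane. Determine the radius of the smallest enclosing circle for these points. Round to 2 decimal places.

Side lengths²: A_1A_2² = 17, A_1A_3² = 5, A_2A_3² = 10.
Since A_1A_2² = 17 ≥ 10 + 5 = 15, the angle opposite A_1A_2 is not acute, so the smallest enclosing circle has A_1A_2 as diameter.
Centre = midpoint of A_1A_2 = (-1, 0.5), r² = 17/4 = 4.25.
r = √(4.25) ≈ 2.06.

2.06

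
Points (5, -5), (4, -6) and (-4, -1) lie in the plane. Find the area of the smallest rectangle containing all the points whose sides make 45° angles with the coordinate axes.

32.5

In coordinates u = x + y, v = x − y the rectangle is axis-aligned; the map (x,y)→(u,v) scales areas by 2.
u-values: 0, -2, -5; range = 0 − (-5) = 5.
v-values: 10, 10, -3; range = 10 − (-3) = 13.
Area = (5 × 13) / 2 = 32.5.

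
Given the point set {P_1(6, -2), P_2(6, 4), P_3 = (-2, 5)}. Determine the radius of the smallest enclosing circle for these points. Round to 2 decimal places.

5.32

Side lengths²: P_1P_2² = 36, P_1P_3² = 113, P_2P_3² = 65.
Since P_1P_3² = 113 ≥ 65 + 36 = 101, the angle opposite P_1P_3 is not acute, so the smallest enclosing circle has P_1P_3 as diameter.
Centre = midpoint of P_1P_3 = (2, 1.5), r² = 113/4 = 28.25.
r = √(28.25) ≈ 5.32.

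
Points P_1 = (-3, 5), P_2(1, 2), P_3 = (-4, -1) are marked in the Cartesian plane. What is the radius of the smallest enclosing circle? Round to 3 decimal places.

3.284

Side lengths²: P_1P_2² = 25, P_1P_3² = 37, P_2P_3² = 34.
Since P_1P_3² = 37 < 34 + 25 = 59, the triangle is acute, so the smallest enclosing circle is the circumcircle.
Circumcentre = (-41/18, 97/54), r² = 15725/1458.
r = √(15725/1458) ≈ 3.284.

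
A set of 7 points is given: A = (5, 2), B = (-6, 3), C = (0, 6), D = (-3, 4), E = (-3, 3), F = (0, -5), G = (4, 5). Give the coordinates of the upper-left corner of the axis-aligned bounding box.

x-range [-6, 5], y-range [-5, 6].
The upper-left corner is (-6, 6).

(-6, 6)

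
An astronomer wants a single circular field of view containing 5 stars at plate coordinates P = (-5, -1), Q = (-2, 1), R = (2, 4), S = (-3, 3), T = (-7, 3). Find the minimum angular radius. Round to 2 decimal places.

4.58

A smallest enclosing disk is always determined by at most three of the input points on its boundary.
The minimum enclosing circle is determined by three boundary points: P, R, T.
Their circumcentre is (-46/19, 53/19) with r² = 7585/361.
The farthest remaining point Q is at distance² 1220/361 ≤ 7585/361.
r = √(7585/361) ≈ 4.58.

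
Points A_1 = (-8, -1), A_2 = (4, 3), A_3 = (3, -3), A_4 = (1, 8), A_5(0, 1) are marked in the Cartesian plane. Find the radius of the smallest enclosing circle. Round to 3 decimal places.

The minimum enclosing circle is determined by three boundary points: A_1, A_3, A_4.
Their circumcentre is (-47/26, 47/26) with r² = 15625/338.
The farthest remaining point A_2 is at distance² 11881/338 ≤ 15625/338.
r = √(15625/338) ≈ 6.799.

6.799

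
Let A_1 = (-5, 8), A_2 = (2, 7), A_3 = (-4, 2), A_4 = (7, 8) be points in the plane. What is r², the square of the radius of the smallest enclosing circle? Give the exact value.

A smallest enclosing disk is always determined by at most three of the input points on its boundary.
The minimum enclosing circle is determined by three boundary points: A_1, A_3, A_4.
Their circumcentre is (1, 71/12) with r² = 5809/144.
The farthest remaining point A_2 is at distance² 313/144 ≤ 5809/144.

5809/144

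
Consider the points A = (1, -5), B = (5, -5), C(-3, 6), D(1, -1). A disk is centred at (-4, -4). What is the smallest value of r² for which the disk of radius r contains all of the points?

The required radius is the distance from (-4, -4) to the farthest point.
Squared distances: 26, 82, 101, 34.
Maximum is 101, attained at C.

101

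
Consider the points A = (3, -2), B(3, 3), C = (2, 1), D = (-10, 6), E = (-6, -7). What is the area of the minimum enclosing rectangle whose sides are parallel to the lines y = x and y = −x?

In coordinates u = x + y, v = x − y the rectangle is axis-aligned; the map (x,y)→(u,v) scales areas by 2.
u-values: 1, 6, 3, -4, -13; range = 6 − (-13) = 19.
v-values: 5, 0, 1, -16, 1; range = 5 − (-16) = 21.
Area = (19 × 21) / 2 = 199.5.

199.5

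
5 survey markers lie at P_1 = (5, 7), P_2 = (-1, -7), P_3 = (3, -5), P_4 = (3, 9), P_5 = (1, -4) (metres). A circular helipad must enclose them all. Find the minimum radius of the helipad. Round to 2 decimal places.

8.25

The farthest pair is P_2–P_4 with squared distance 272. The circle on this segment as diameter has centre (1, 1) and r² = 272/4 = 68.
Check P_1: distance² to centre = 52 ≤ 68, so it lies inside.
All remaining points lie in this disk, and no smaller disk contains both endpoints, so this is the minimum enclosing circle.
r = √68 ≈ 8.25.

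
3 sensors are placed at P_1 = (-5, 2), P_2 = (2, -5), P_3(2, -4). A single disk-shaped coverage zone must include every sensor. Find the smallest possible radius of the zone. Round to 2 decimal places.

Side lengths²: P_1P_2² = 98, P_1P_3² = 85, P_2P_3² = 1.
Since P_1P_2² = 98 ≥ 85 + 1 = 86, the angle opposite P_1P_2 is not acute, so the smallest enclosing circle has P_1P_2 as diameter.
Centre = midpoint of P_1P_2 = (-1.5, -1.5), r² = 98/4 = 24.5.
r = √(24.5) ≈ 4.95.

4.95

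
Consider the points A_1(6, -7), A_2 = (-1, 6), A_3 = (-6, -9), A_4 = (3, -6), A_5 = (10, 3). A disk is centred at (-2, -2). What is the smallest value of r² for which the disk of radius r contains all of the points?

169

The required radius is the distance from (-2, -2) to the farthest point.
Squared distances: 89, 65, 65, 41, 169.
Maximum is 169, attained at A_5.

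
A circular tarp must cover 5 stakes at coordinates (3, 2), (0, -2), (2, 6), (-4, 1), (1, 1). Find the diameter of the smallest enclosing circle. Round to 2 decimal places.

8.47

A smallest enclosing disk is always determined by at most three of the input points on its boundary.
The minimum enclosing circle is determined by three boundary points: (0, -2), (2, 6), (-4, 1).
Their circumcentre is (1/19, 85/38) with r² = 25925/1444.
The farthest remaining point (3, 2) is at distance² 12625/1444 ≤ 25925/1444.
Diameter = 2r = 2√(25925/1444) ≈ 8.47.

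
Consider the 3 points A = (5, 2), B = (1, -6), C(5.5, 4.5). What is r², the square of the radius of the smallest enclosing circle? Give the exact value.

Side lengths²: AB² = 80, AC² = 6.5, BC² = 130.5.
Since BC² = 130.5 ≥ 80 + 6.5 = 86.5, the angle opposite BC is not acute, so the smallest enclosing circle has BC as diameter.
Centre = midpoint of BC = (3.25, -0.75), r² = 130.5/4 = 32.625.

32.625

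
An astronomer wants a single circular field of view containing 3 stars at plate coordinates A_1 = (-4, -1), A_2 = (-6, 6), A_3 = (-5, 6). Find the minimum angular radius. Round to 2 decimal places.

3.64

Side lengths²: A_1A_2² = 53, A_1A_3² = 50, A_2A_3² = 1.
Since A_1A_2² = 53 ≥ 50 + 1 = 51, the angle opposite A_1A_2 is not acute, so the smallest enclosing circle has A_1A_2 as diameter.
Centre = midpoint of A_1A_2 = (-5, 2.5), r² = 53/4 = 13.25.
r = √(13.25) ≈ 3.64.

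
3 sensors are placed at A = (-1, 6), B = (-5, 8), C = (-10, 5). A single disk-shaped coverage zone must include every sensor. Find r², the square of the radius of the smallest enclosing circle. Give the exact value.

20.5

Side lengths²: AB² = 20, AC² = 82, BC² = 34.
Since AC² = 82 ≥ 34 + 20 = 54, the angle opposite AC is not acute, so the smallest enclosing circle has AC as diameter.
Centre = midpoint of AC = (-5.5, 5.5), r² = 82/4 = 20.5.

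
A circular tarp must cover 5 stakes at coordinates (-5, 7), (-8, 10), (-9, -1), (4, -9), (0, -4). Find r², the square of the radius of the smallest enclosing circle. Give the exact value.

The farthest pair is (-8, 10)–(4, -9) with squared distance 505. The circle on this segment as diameter has centre (-2, 0.5) and r² = 505/4 = 126.25.
Check (-5, 7): distance² to centre = 51.25 ≤ 126.25, so it lies inside.
All remaining points lie in this disk, and no smaller disk contains both endpoints, so this is the minimum enclosing circle.

126.25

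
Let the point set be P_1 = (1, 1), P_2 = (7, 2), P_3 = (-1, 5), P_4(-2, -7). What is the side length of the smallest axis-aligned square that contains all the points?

The bounding box has width 9 and height 12.
An axis-aligned square enclosing the set must have side ≥ max(width, height).
So the minimum side is max(9, 12) = 12.

12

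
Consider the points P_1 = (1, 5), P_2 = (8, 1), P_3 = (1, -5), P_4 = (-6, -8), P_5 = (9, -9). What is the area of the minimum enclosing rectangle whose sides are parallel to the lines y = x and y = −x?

253

In coordinates u = x + y, v = x − y the rectangle is axis-aligned; the map (x,y)→(u,v) scales areas by 2.
u-values: 6, 9, -4, -14, 0; range = 9 − (-14) = 23.
v-values: -4, 7, 6, 2, 18; range = 18 − (-4) = 22.
Area = (23 × 22) / 2 = 253.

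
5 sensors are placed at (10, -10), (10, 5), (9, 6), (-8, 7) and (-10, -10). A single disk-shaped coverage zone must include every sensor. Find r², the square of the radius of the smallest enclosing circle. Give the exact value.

156.25

By Welzl's lemma the MEC is supported by two points (diametrically opposite) or three points (on a circumcircle).
The farthest pair is (10, 5)–(-10, -10) with squared distance 625. The circle on this segment as diameter has centre (0, -2.5) and r² = 625/4 = 156.25.
Check (10, -10): distance² to centre = 156.25 ≤ 156.25, so it lies inside.
All remaining points lie in this disk, and no smaller disk contains both endpoints, so this is the minimum enclosing circle.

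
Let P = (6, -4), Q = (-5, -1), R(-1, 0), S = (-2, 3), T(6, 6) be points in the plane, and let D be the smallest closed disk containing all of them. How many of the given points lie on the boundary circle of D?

3

The minimum enclosing circle is determined by three boundary points: P, Q, T.
Their circumcentre is (16/11, 1) with r² = 5525/121.
The farthest remaining point S is at distance² 1928/121 ≤ 5525/121.
The points at distance exactly r from the centre are P, Q, T — 3 points.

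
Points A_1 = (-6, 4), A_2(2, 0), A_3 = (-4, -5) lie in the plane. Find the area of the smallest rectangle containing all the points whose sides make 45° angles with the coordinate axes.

66

In coordinates u = x + y, v = x − y the rectangle is axis-aligned; the map (x,y)→(u,v) scales areas by 2.
u-values: -2, 2, -9; range = 2 − (-9) = 11.
v-values: -10, 2, 1; range = 2 − (-10) = 12.
Area = (11 × 12) / 2 = 66.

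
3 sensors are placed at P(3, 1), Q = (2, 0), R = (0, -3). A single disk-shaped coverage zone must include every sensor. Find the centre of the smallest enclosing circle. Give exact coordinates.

Side lengths²: PQ² = 2, PR² = 25, QR² = 13.
Since PR² = 25 ≥ 13 + 2 = 15, the angle opposite PR is not acute, so the smallest enclosing circle has PR as diameter.
Centre = midpoint of PR = (1.5, -1), r² = 25/4 = 6.25.
Centre = (1.5, -1).

(1.5, -1)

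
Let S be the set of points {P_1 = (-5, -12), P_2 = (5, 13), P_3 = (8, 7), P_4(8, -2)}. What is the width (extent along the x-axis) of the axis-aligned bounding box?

13

max x = 8, min x = -5, so width = 13.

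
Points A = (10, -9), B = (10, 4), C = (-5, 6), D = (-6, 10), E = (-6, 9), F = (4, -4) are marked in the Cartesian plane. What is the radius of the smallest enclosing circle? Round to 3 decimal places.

12.420

The minimum enclosing circle of a finite set is fixed by two of the points (as a diameter) or three (as a circumcircle).
The farthest pair is A–D with squared distance 617. The circle on this segment as diameter has centre (2, 0.5) and r² = 617/4 = 154.25.
Check B: distance² to centre = 76.25 ≤ 154.25, so it lies inside.
All remaining points lie in this disk, and no smaller disk contains both endpoints, so this is the minimum enclosing circle.
r = √(154.25) ≈ 12.420.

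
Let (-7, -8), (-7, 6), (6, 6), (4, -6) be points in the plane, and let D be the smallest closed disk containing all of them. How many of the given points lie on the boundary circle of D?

A smallest enclosing disk is always determined by at most three of the input points on its boundary.
The farthest pair is (-7, -8)–(6, 6) with squared distance 365. The circle on this segment as diameter has centre (-0.5, -1) and r² = 365/4 = 91.25.
Check (-7, 6): distance² to centre = 91.25 ≤ 91.25, so it lies inside.
All remaining points lie in this disk, and no smaller disk contains both endpoints, so this is the minimum enclosing circle.
The points at distance exactly r from the centre are (-7, -8), (-7, 6), (6, 6) — 3 points.

3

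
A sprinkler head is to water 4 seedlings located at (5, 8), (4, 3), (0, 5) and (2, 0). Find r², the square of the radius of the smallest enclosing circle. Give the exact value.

18.25

The farthest pair is (5, 8)–(2, 0) with squared distance 73. The circle on this segment as diameter has centre (3.5, 4) and r² = 73/4 = 18.25.
Check (4, 3): distance² to centre = 1.25 ≤ 18.25, so it lies inside.
All remaining points lie in this disk, and no smaller disk contains both endpoints, so this is the minimum enclosing circle.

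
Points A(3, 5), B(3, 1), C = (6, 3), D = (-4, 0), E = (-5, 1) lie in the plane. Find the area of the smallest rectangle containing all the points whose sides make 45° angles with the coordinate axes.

58.5

In coordinates u = x + y, v = x − y the rectangle is axis-aligned; the map (x,y)→(u,v) scales areas by 2.
u-values: 8, 4, 9, -4, -4; range = 9 − (-4) = 13.
v-values: -2, 2, 3, -4, -6; range = 3 − (-6) = 9.
Area = (13 × 9) / 2 = 58.5.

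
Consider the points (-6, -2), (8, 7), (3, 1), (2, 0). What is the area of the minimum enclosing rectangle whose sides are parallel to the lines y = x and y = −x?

69

In coordinates u = x + y, v = x − y the rectangle is axis-aligned; the map (x,y)→(u,v) scales areas by 2.
u-values: -8, 15, 4, 2; range = 15 − (-8) = 23.
v-values: -4, 1, 2, 2; range = 2 − (-4) = 6.
Area = (23 × 6) / 2 = 69.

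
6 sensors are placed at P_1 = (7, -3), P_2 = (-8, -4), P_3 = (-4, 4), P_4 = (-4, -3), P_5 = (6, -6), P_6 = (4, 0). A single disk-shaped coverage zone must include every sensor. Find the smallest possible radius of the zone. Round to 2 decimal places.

7.56

A smallest enclosing disk is always determined by at most three of the input points on its boundary.
The minimum enclosing circle is determined by three boundary points: P_1, P_2, P_3.
Their circumcentre is (-16/29, -79/29) with r² = 48025/841.
The farthest remaining point P_5 is at distance² 45125/841 ≤ 48025/841.
r = √(48025/841) ≈ 7.56.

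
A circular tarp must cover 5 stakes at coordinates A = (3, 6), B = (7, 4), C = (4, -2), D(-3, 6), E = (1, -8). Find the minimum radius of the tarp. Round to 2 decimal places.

7.55

The minimum enclosing circle of a finite set is fixed by two of the points (as a diameter) or three (as a circumcircle).
The minimum enclosing circle is determined by three boundary points: B, D, E.
Their circumcentre is (10/11, -5/11) with r² = 6890/121.
The farthest remaining point A is at distance² 5570/121 ≤ 6890/121.
r = √(6890/121) ≈ 7.55.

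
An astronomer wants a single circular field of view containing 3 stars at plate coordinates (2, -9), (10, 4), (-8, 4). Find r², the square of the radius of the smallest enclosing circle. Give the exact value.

62677/676

Call the three points A, B, C in the order given.
Side lengths²: AB² = 233, AC² = 269, BC² = 324.
Since BC² = 324 < 269 + 233 = 502, the triangle is acute, so the smallest enclosing circle is the circumcircle.
Circumcentre = (1, 15/26), r² = 62677/676.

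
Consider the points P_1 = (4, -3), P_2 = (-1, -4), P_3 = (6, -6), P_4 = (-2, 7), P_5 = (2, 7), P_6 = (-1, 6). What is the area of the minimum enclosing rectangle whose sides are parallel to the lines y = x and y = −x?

147

In coordinates u = x + y, v = x − y the rectangle is axis-aligned; the map (x,y)→(u,v) scales areas by 2.
u-values: 1, -5, 0, 5, 9, 5; range = 9 − (-5) = 14.
v-values: 7, 3, 12, -9, -5, -7; range = 12 − (-9) = 21.
Area = (14 × 21) / 2 = 147.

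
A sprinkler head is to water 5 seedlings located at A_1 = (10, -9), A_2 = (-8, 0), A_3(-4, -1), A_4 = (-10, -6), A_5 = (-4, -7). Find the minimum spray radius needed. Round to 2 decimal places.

10.21

By Welzl's lemma the MEC is supported by two points (diametrically opposite) or three points (on a circumcircle).
The minimum enclosing circle is determined by three boundary points: A_1, A_2, A_4.
Their circumcentre is (3/14, -85/14) with r² = 10225/98.
The farthest remaining point A_3 is at distance² 4261/98 ≤ 10225/98.
r = √(10225/98) ≈ 10.21.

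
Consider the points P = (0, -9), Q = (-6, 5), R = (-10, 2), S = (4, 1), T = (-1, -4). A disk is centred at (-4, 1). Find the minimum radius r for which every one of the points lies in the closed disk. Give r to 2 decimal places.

10.77

The required radius is the distance from (-4, 1) to the farthest point.
Squared distances: 116, 20, 37, 64, 34.
Maximum is 116, attained at P.
r = √116 ≈ 10.77.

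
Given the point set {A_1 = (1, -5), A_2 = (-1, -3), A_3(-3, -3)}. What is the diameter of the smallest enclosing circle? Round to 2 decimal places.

4.47

Side lengths²: A_1A_2² = 8, A_1A_3² = 20, A_2A_3² = 4.
Since A_1A_3² = 20 ≥ 8 + 4 = 12, the angle opposite A_1A_3 is not acute, so the smallest enclosing circle has A_1A_3 as diameter.
Centre = midpoint of A_1A_3 = (-1, -4), r² = 20/4 = 5.
Diameter = 2r = 2√5 ≈ 4.47.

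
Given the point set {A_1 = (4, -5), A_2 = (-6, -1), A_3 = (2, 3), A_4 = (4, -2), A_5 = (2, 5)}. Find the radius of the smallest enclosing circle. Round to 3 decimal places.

By Welzl's lemma the MEC is supported by two points (diametrically opposite) or three points (on a circumcircle).
The minimum enclosing circle is determined by three boundary points: A_1, A_2, A_5.
Their circumcentre is (-1/23, -14/23) with r² = 18850/529.
The farthest remaining point A_4 is at distance² 9673/529 ≤ 18850/529.
r = √(18850/529) ≈ 5.969.

5.969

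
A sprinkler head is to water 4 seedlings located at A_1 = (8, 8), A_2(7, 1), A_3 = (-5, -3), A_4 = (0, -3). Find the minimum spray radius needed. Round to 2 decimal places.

A smallest enclosing disk is always determined by at most three of the input points on its boundary.
The farthest pair is A_1–A_3 with squared distance 290. The circle on this segment as diameter has centre (1.5, 2.5) and r² = 290/4 = 72.5.
Check A_2: distance² to centre = 32.5 ≤ 72.5, so it lies inside.
All remaining points lie in this disk, and no smaller disk contains both endpoints, so this is the minimum enclosing circle.
r = √(72.5) ≈ 8.51.

8.51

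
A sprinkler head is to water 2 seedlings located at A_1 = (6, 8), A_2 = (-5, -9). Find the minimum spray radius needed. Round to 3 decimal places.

The smallest circle enclosing two points has them as diameter endpoints.
Centre = midpoint = (0.5, -0.5); r² = |A_1A_2|²/4 = 410/4 = 102.5.
r = √(102.5) ≈ 10.124.

10.124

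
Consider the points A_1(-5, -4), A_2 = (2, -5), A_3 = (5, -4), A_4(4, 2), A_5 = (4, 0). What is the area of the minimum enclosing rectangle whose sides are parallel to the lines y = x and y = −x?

In coordinates u = x + y, v = x − y the rectangle is axis-aligned; the map (x,y)→(u,v) scales areas by 2.
u-values: -9, -3, 1, 6, 4; range = 6 − (-9) = 15.
v-values: -1, 7, 9, 2, 4; range = 9 − (-1) = 10.
Area = (15 × 10) / 2 = 75.

75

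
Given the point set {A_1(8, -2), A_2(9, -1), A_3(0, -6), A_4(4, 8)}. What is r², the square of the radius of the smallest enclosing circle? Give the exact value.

By Welzl's lemma the MEC is supported by two points (diametrically opposite) or three points (on a circumcircle).
The farthest pair is A_3–A_4 with squared distance 212. The circle on this segment as diameter has centre (2, 1) and r² = 212/4 = 53.
Check A_1: distance² to centre = 45 ≤ 53, so it lies inside.
All remaining points lie in this disk, and no smaller disk contains both endpoints, so this is the minimum enclosing circle.

53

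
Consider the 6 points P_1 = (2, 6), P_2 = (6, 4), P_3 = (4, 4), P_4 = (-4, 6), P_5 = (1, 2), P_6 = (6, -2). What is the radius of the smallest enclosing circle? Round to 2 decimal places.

The farthest pair is P_4–P_6 with squared distance 164. The circle on this segment as diameter has centre (1, 2) and r² = 164/4 = 41.
Check P_1: distance² to centre = 17 ≤ 41, so it lies inside.
All remaining points lie in this disk, and no smaller disk contains both endpoints, so this is the minimum enclosing circle.
r = √41 ≈ 6.40.

6.40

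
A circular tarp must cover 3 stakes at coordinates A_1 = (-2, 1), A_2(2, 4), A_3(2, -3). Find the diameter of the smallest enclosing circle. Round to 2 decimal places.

7.07

Side lengths²: A_1A_2² = 25, A_1A_3² = 32, A_2A_3² = 49.
Since A_2A_3² = 49 < 32 + 25 = 57, the triangle is acute, so the smallest enclosing circle is the circumcircle.
Circumcentre = (1.5, 0.5), r² = 12.5.
Diameter = 2r = 2√(12.5) ≈ 7.07.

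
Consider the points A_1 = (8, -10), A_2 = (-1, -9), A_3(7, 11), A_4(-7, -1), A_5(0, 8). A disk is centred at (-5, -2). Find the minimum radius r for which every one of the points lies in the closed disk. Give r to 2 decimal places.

17.69

The required radius is the distance from (-5, -2) to the farthest point.
Squared distances: 233, 65, 313, 5, 125.
Maximum is 313, attained at A_3.
r = √313 ≈ 17.69.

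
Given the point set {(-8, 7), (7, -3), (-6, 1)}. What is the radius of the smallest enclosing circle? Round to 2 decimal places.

9.01

Call the three points A, B, C in the order given.
Side lengths²: AB² = 325, AC² = 40, BC² = 185.
Since AB² = 325 ≥ 185 + 40 = 225, the angle opposite AB is not acute, so the smallest enclosing circle has AB as diameter.
Centre = midpoint of AB = (-0.5, 2), r² = 325/4 = 81.25.
r = √(81.25) ≈ 9.01.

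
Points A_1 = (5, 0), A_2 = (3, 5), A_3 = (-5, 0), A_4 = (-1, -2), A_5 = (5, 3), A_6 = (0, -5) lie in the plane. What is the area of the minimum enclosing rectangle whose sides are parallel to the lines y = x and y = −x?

In coordinates u = x + y, v = x − y the rectangle is axis-aligned; the map (x,y)→(u,v) scales areas by 2.
u-values: 5, 8, -5, -3, 8, -5; range = 8 − (-5) = 13.
v-values: 5, -2, -5, 1, 2, 5; range = 5 − (-5) = 10.
Area = (13 × 10) / 2 = 65.

65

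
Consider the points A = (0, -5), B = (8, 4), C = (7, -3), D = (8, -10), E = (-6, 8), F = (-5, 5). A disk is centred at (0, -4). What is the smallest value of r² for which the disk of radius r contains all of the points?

The required radius is the distance from (0, -4) to the farthest point.
Squared distances: 1, 128, 50, 100, 180, 106.
Maximum is 180, attained at E.

180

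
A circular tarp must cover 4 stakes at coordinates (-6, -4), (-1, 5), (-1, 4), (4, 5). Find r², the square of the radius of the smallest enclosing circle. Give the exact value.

45.25

A smallest enclosing disk is always determined by at most three of the input points on its boundary.
The farthest pair is (-6, -4)–(4, 5) with squared distance 181. The circle on this segment as diameter has centre (-1, 0.5) and r² = 181/4 = 45.25.
Check (-1, 5): distance² to centre = 20.25 ≤ 45.25, so it lies inside.
All remaining points lie in this disk, and no smaller disk contains both endpoints, so this is the minimum enclosing circle.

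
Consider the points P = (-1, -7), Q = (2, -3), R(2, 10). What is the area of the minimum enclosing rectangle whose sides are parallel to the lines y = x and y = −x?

In coordinates u = x + y, v = x − y the rectangle is axis-aligned; the map (x,y)→(u,v) scales areas by 2.
u-values: -8, -1, 12; range = 12 − (-8) = 20.
v-values: 6, 5, -8; range = 6 − (-8) = 14.
Area = (20 × 14) / 2 = 140.

140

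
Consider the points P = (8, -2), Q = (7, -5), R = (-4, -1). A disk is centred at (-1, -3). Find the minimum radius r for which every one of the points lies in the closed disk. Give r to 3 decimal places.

9.055

The required radius is the distance from (-1, -3) to the farthest point.
Squared distances: 82, 68, 13.
Maximum is 82, attained at P.
r = √82 ≈ 9.055.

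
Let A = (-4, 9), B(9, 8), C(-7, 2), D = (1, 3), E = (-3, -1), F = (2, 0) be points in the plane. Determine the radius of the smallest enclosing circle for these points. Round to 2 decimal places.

By Welzl's lemma the MEC is supported by two points (diametrically opposite) or three points (on a circumcircle).
The farthest pair is B–C with squared distance 292. The circle on this segment as diameter has centre (1, 5) and r² = 292/4 = 73.
Check A: distance² to centre = 41 ≤ 73, so it lies inside.
All remaining points lie in this disk, and no smaller disk contains both endpoints, so this is the minimum enclosing circle.
r = √73 ≈ 8.54.

8.54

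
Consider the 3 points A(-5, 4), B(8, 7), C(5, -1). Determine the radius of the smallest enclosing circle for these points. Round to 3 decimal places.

6.708

Side lengths²: AB² = 178, AC² = 125, BC² = 73.
Since AB² = 178 < 125 + 73 = 198, the triangle is acute, so the smallest enclosing circle is the circumcircle.
Circumcentre = (63/38, 183/38), r² = 32485/722.
r = √(32485/722) ≈ 6.708.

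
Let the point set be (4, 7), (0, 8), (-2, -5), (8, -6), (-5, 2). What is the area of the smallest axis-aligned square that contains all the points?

The bounding box has width 13 and height 14.
An axis-aligned square enclosing the set must have side ≥ max(width, height).
So the minimum side is max(13, 14) = 14.
Area = 14² = 196.

196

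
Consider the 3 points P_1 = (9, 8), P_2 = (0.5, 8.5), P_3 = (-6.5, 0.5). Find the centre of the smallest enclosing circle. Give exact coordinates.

(1.25, 4.25)

Side lengths²: P_1P_2² = 72.5, P_1P_3² = 296.5, P_2P_3² = 113.
Since P_1P_3² = 296.5 ≥ 113 + 72.5 = 185.5, the angle opposite P_1P_3 is not acute, so the smallest enclosing circle has P_1P_3 as diameter.
Centre = midpoint of P_1P_3 = (1.25, 4.25), r² = 296.5/4 = 74.125.
Centre = (1.25, 4.25).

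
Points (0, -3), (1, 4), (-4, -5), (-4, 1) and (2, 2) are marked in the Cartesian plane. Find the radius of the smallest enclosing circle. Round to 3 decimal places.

The farthest pair is (1, 4)–(-4, -5) with squared distance 106. The circle on this segment as diameter has centre (-1.5, -0.5) and r² = 106/4 = 26.5.
Check (0, -3): distance² to centre = 8.5 ≤ 26.5, so it lies inside.
All remaining points lie in this disk, and no smaller disk contains both endpoints, so this is the minimum enclosing circle.
r = √(26.5) ≈ 5.148.

5.148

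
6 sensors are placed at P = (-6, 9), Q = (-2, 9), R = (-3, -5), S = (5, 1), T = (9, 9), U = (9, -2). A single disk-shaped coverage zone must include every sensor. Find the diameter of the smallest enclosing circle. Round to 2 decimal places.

18.86

The minimum enclosing circle of a finite set is fixed by two of the points (as a diameter) or three (as a circumcircle).
The minimum enclosing circle is determined by three boundary points: P, R, T.
Their circumcentre is (1.5, 23/7) with r² = 17425/196.
The farthest remaining point U is at distance² 16501/196 ≤ 17425/196.
Diameter = 2r = 2√(17425/196) ≈ 18.86.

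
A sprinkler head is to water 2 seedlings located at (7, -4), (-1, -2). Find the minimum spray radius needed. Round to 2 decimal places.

4.12

The smallest circle enclosing two points has them as diameter endpoints.
Centre = midpoint = (3, -3); r² = |(7, -4)−(-1, -2)|²/4 = 68/4 = 17.
r = √17 ≈ 4.12.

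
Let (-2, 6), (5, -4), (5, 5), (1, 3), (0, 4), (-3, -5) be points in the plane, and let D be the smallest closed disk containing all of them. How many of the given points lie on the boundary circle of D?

The minimum enclosing circle of a finite set is fixed by two of the points (as a diameter) or three (as a circumcircle).
The minimum enclosing circle is determined by three boundary points: (-2, 6), (5, 5), (-3, -5).
Their circumcentre is (29/39, 8/39) with r² = 62525/1521.
The farthest remaining point (5, -4) is at distance² 54452/1521 ≤ 62525/1521.
The points at distance exactly r from the centre are (-2, 6), (5, 5), (-3, -5) — 3 points.

3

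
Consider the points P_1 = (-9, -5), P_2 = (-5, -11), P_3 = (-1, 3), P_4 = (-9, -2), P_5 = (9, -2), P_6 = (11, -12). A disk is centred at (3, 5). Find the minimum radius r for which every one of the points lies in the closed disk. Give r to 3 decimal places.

18.788

The required radius is the distance from (3, 5) to the farthest point.
Squared distances: 244, 320, 20, 193, 85, 353.
Maximum is 353, attained at P_6.
r = √353 ≈ 18.788.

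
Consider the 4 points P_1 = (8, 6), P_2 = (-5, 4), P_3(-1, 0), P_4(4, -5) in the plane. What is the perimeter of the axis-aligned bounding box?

Width = max x − min x = 8 − (-5) = 13.
Height = max y − min y = 6 − (-5) = 11.
Perimeter = 2(13 + 11) = 48.

48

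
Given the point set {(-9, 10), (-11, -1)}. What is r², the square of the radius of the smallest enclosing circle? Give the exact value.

The smallest circle enclosing two points has them as diameter endpoints.
Centre = midpoint = (-10, 4.5); r² = |(-9, 10)−(-11, -1)|²/4 = 125/4 = 31.25.

31.25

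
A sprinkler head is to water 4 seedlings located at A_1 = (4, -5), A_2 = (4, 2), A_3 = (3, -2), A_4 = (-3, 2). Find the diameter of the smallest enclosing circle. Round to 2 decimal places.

9.90

A smallest enclosing disk is always determined by at most three of the input points on its boundary.
The farthest pair is A_1–A_4 with squared distance 98. The circle on this segment as diameter has centre (0.5, -1.5) and r² = 98/4 = 24.5.
Check A_2: distance² to centre = 24.5 ≤ 24.5, so it lies inside.
All remaining points lie in this disk, and no smaller disk contains both endpoints, so this is the minimum enclosing circle.
Diameter = 2r = 2√(24.5) ≈ 9.90.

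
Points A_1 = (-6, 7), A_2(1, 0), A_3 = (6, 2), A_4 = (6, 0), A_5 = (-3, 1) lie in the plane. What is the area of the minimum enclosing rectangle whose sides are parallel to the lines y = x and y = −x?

95

In coordinates u = x + y, v = x − y the rectangle is axis-aligned; the map (x,y)→(u,v) scales areas by 2.
u-values: 1, 1, 8, 6, -2; range = 8 − (-2) = 10.
v-values: -13, 1, 4, 6, -4; range = 6 − (-13) = 19.
Area = (10 × 19) / 2 = 95.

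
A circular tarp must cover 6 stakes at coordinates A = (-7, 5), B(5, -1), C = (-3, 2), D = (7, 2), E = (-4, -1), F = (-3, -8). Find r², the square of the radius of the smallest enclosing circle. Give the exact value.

37925/578

The minimum enclosing circle of a finite set is fixed by two of the points (as a diameter) or three (as a circumcircle).
The minimum enclosing circle is determined by three boundary points: A, D, F.
Their circumcentre is (-27/34, -7/34) with r² = 37925/578.
The farthest remaining point B is at distance² 19769/578 ≤ 37925/578.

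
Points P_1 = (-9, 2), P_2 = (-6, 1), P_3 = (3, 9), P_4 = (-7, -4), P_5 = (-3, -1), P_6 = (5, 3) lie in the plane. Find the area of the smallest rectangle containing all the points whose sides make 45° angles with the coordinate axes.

149.5

In coordinates u = x + y, v = x − y the rectangle is axis-aligned; the map (x,y)→(u,v) scales areas by 2.
u-values: -7, -5, 12, -11, -4, 8; range = 12 − (-11) = 23.
v-values: -11, -7, -6, -3, -2, 2; range = 2 − (-11) = 13.
Area = (23 × 13) / 2 = 149.5.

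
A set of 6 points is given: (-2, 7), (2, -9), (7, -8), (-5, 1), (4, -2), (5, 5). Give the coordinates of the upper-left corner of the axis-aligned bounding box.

x-range [-5, 7], y-range [-9, 7].
The upper-left corner is (-5, 7).

(-5, 7)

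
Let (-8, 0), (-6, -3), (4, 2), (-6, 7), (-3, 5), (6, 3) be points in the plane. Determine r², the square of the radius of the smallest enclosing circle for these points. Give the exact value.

54325/1058

The minimum enclosing circle is determined by three boundary points: (-8, 0), (-6, 7), (6, 3).
Their circumcentre is (-49/46, 83/46) with r² = 54325/1058.
The farthest remaining point (-6, -3) is at distance² 50185/1058 ≤ 54325/1058.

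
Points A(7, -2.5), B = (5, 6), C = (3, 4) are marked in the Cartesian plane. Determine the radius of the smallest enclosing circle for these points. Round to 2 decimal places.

Side lengths²: AB² = 76.25, AC² = 58.25, BC² = 8.
Since AB² = 76.25 ≥ 58.25 + 8 = 66.25, the angle opposite AB is not acute, so the smallest enclosing circle has AB as diameter.
Centre = midpoint of AB = (6, 1.75), r² = 76.25/4 = 19.0625.
r = √(19.0625) ≈ 4.37.

4.37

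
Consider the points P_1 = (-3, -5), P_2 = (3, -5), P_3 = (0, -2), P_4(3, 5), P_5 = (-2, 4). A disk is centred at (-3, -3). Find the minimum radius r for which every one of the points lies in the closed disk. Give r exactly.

10

The required radius is the distance from (-3, -3) to the farthest point.
Squared distances: 4, 40, 10, 100, 50.
Maximum is 100, attained at P_4.
r = √100 = 10.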